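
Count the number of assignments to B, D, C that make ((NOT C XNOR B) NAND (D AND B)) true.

Satisfying assignments: (0,0,0), (0,0,1), (0,1,0), (0,1,1), (1,0,0), (1,0,1), (1,1,1)
Count: 7 out of 8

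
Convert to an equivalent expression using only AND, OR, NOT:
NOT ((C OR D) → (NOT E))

(C OR D) AND E
(Negated implication: NOT(A → B) = A AND NOT B)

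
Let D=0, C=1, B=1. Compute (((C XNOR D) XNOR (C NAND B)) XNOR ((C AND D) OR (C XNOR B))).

Substituting: (((1 XNOR 0) XNOR (1 NAND 1)) XNOR ((1 AND 0) OR (1 XNOR 1)))
= 1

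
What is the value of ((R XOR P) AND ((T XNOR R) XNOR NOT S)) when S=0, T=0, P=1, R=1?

Substituting: ((1 XOR 1) AND ((0 XNOR 1) XNOR NOT 0))
= 0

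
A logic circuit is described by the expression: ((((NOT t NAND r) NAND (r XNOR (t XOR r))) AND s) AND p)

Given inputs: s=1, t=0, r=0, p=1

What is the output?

Substituting: ((((NOT 0 NAND 0) NAND (0 XNOR (0 XOR 0))) AND 1) AND 1)
= 0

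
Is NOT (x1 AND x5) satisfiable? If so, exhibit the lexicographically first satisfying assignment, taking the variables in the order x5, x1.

x5=0, x1=0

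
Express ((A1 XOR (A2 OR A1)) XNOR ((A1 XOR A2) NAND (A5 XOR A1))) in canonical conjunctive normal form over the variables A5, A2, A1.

(A5 OR A2 OR A1) AND (A5 OR NOT A2 OR NOT A1) AND (NOT A5 OR A2 OR A1) AND (NOT A5 OR A2 OR NOT A1) AND (NOT A5 OR NOT A2 OR A1) AND (NOT A5 OR NOT A2 OR NOT A1)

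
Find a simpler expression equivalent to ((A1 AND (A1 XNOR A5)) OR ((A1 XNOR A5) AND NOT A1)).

By distribution ((E AND v) OR (E AND NOT v) = E):
= (A1 XNOR A5)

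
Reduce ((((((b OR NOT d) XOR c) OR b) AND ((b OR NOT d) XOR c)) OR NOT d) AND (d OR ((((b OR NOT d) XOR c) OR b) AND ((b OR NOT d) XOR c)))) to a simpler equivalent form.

By distribution ((E OR v) AND (E OR NOT v) = E) then absorption (E AND (E OR v) = E):
= ((b OR NOT d) XOR c)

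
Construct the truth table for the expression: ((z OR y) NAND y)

y | z | Output
--------------
0 | 0 | 1
0 | 1 | 1
1 | 0 | 0
1 | 1 | 0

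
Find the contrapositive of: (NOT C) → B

Contrapositive: NOT B → C
Note: A statement and its contrapositive are logically equivalent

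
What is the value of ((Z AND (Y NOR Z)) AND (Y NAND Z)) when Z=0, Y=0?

Substituting: ((0 AND (0 NOR 0)) AND (0 NAND 0))
= 0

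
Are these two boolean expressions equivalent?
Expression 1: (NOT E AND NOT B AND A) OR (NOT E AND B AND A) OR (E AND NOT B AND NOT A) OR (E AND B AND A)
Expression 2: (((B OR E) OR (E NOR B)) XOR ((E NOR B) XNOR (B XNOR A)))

Yes, they are equivalent — the two output columns agree on all 8 assignments:
E | B | A | Expression 1 | Expression 2
---------------------------------------
0 | 0 | 0 | 0 | 0
0 | 0 | 1 | 1 | 1
0 | 1 | 0 | 0 | 0
0 | 1 | 1 | 1 | 1
1 | 0 | 0 | 1 | 1
1 | 0 | 1 | 0 | 0
1 | 1 | 0 | 0 | 0
1 | 1 | 1 | 1 | 1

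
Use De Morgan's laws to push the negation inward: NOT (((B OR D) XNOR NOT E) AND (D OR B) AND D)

NOT ((B OR D) XNOR NOT E) OR NOT (D OR B) OR NOT D
De Morgan's: NOT(AND of terms) = OR of negations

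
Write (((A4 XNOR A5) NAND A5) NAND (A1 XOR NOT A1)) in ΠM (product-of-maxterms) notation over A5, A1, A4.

ΠM(0, 1, 2, 3, 4, 6) = (A5 OR A1 OR A4) AND (A5 OR A1 OR NOT A4) AND (A5 OR NOT A1 OR A4) AND (A5 OR NOT A1 OR NOT A4) AND (NOT A5 OR A1 OR A4) AND (NOT A5 OR NOT A1 OR A4)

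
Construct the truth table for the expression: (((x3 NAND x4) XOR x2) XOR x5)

x2 | x4 | x3 | x5 | Output
--------------------------
0 | 0 | 0 | 0 | 1
0 | 0 | 0 | 1 | 0
0 | 0 | 1 | 0 | 1
0 | 0 | 1 | 1 | 0
0 | 1 | 0 | 0 | 1
0 | 1 | 0 | 1 | 0
0 | 1 | 1 | 0 | 0
0 | 1 | 1 | 1 | 1
1 | 0 | 0 | 0 | 0
1 | 0 | 0 | 1 | 1
1 | 0 | 1 | 0 | 0
1 | 0 | 1 | 1 | 1
1 | 1 | 0 | 0 | 0
1 | 1 | 0 | 1 | 1
1 | 1 | 1 | 0 | 1
1 | 1 | 1 | 1 | 0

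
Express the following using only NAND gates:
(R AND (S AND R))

((R NAND ((S NAND R) NAND (S NAND R))) NAND (R NAND ((S NAND R) NAND (S NAND R))))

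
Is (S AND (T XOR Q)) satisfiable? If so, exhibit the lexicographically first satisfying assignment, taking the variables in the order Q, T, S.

Q=0, T=1, S=1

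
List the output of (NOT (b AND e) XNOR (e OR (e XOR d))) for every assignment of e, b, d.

e | b | d | Output
------------------
0 | 0 | 0 | 0
0 | 0 | 1 | 1
0 | 1 | 0 | 0
0 | 1 | 1 | 1
1 | 0 | 0 | 1
1 | 0 | 1 | 1
1 | 1 | 0 | 0
1 | 1 | 1 | 0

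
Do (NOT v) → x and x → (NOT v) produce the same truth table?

No, Converse is not equivalent to original (counterexample: w=0, v=0, x=0)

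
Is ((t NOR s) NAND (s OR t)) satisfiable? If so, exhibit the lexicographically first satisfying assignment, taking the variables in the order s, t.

s=0, t=0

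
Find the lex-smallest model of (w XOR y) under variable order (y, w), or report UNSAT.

y=0, w=1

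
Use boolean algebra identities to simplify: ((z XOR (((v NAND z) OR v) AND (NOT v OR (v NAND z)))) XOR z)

By XOR self-cancellation ((E XOR v) XOR v = E) then distribution ((E OR v) AND (E OR NOT v) = E):
= (v NAND z)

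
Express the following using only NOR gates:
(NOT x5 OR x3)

(((x5 NOR x5) NOR x3) NOR ((x5 NOR x5) NOR x3))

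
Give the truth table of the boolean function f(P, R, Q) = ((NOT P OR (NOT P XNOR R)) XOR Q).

P | R | Q | Output
------------------
0 | 0 | 0 | 1
0 | 0 | 1 | 0
0 | 1 | 0 | 1
0 | 1 | 1 | 0
1 | 0 | 0 | 1
1 | 0 | 1 | 0
1 | 1 | 0 | 0
1 | 1 | 1 | 1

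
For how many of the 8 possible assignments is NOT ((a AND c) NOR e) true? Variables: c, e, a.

Satisfying assignments: (0,1,0), (0,1,1), (1,0,1), (1,1,0), (1,1,1)
Count: 5 out of 8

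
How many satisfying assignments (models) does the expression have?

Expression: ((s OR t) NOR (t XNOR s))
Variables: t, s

No assignment satisfies the expression.
Count: 0 out of 4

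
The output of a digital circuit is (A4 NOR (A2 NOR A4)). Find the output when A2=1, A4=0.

Substituting: (0 NOR (1 NOR 0))
= 1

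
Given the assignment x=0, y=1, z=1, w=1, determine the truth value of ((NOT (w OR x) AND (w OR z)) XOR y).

Substituting: ((NOT (1 OR 0) AND (1 OR 1)) XOR 1)
= 1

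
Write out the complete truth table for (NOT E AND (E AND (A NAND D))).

E | A | D | Output
------------------
0 | 0 | 0 | 0
0 | 0 | 1 | 0
0 | 1 | 0 | 0
0 | 1 | 1 | 0
1 | 0 | 0 | 0
1 | 0 | 1 | 0
1 | 1 | 0 | 0
1 | 1 | 1 | 0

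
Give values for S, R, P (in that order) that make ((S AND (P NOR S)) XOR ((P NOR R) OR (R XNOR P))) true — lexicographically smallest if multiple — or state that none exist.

S=0, R=0, P=0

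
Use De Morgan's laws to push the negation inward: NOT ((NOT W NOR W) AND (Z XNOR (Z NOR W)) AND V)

NOT (NOT W NOR W) OR NOT (Z XNOR (Z NOR W)) OR NOT V
De Morgan's: NOT(AND of terms) = OR of negations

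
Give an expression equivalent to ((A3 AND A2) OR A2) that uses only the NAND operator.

((((A3 NAND A2) NAND (A3 NAND A2)) NAND ((A3 NAND A2) NAND (A3 NAND A2))) NAND (A2 NAND A2))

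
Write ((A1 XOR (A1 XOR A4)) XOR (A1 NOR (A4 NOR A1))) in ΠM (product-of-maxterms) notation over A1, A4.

ΠM(0, 1, 2) = (A1 OR A4) AND (A1 OR NOT A4) AND (NOT A1 OR A4)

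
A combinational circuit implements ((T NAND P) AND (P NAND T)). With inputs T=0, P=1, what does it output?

Substituting: ((0 NAND 1) AND (1 NAND 0))
= 1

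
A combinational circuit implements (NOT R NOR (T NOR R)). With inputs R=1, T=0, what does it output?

Substituting: (NOT 1 NOR (0 NOR 1))
= 1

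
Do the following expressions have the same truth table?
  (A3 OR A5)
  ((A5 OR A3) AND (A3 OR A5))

Yes, they are equivalent — the two output columns agree on all 4 assignments:
A3 | A5 | Expression 1 | Expression 2
-------------------------------------
0 | 0 | 0 | 0
0 | 1 | 1 | 1
1 | 0 | 1 | 1
1 | 1 | 1 | 1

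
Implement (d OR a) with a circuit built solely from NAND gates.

((d NAND d) NAND (a NAND a))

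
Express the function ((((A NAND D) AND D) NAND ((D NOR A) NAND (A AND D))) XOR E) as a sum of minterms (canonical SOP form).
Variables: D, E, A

Σm(0, 1, 5, 6) = (NOT D AND NOT E AND NOT A) OR (NOT D AND NOT E AND A) OR (D AND NOT E AND A) OR (D AND E AND NOT A)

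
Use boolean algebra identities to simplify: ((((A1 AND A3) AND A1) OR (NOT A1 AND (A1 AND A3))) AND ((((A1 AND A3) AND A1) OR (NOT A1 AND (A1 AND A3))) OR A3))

By absorption (E AND (E OR v) = E) then distribution ((E AND v) OR (E AND NOT v) = E):
= (A1 AND A3)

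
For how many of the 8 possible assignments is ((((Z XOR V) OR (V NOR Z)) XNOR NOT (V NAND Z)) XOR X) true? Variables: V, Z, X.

Satisfying assignments: (0,0,1), (0,1,1), (1,0,1), (1,1,1)
Count: 4 out of 8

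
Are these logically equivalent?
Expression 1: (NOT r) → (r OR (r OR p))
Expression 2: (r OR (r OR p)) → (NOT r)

No, Converse is not equivalent to original (counterexample: p=0, r=0)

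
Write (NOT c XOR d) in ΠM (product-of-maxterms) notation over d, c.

ΠM(1, 2) = (d OR NOT c) AND (NOT d OR c)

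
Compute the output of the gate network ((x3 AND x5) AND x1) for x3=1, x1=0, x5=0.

Substituting: ((1 AND 0) AND 0)
= 0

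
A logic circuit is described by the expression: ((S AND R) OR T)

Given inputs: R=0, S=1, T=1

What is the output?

Substituting: ((1 AND 0) OR 1)
= 1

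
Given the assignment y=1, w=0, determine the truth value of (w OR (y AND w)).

Substituting: (0 OR (1 AND 0))
= 0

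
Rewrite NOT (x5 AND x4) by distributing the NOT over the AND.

NOT x5 OR NOT x4
De Morgan's: NOT(AND of terms) = OR of negations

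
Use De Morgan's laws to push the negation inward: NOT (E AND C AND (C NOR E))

NOT E OR NOT C OR NOT (C NOR E)
De Morgan's: NOT(AND of terms) = OR of negations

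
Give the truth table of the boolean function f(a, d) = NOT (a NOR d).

a | d | Output
--------------
0 | 0 | 0
0 | 1 | 1
1 | 0 | 1
1 | 1 | 1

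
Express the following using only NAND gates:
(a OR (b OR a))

((a NAND a) NAND (((b NAND b) NAND (a NAND a)) NAND ((b NAND b) NAND (a NAND a))))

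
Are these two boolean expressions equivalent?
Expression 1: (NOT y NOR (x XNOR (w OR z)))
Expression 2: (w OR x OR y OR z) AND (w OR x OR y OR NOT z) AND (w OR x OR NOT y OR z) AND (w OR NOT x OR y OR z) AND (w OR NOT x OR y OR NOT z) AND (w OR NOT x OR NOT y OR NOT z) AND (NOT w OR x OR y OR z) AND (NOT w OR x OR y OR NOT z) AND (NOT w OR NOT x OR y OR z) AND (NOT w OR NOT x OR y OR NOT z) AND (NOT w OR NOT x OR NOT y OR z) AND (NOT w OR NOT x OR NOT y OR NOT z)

Yes, they are equivalent — the two output columns agree on all 16 assignments:
w | x | y | z | Expression 1 | Expression 2
-------------------------------------------
0 | 0 | 0 | 0 | 0 | 0
0 | 0 | 0 | 1 | 0 | 0
0 | 0 | 1 | 0 | 0 | 0
0 | 0 | 1 | 1 | 1 | 1
0 | 1 | 0 | 0 | 0 | 0
0 | 1 | 0 | 1 | 0 | 0
0 | 1 | 1 | 0 | 1 | 1
0 | 1 | 1 | 1 | 0 | 0
1 | 0 | 0 | 0 | 0 | 0
1 | 0 | 0 | 1 | 0 | 0
1 | 0 | 1 | 0 | 1 | 1
1 | 0 | 1 | 1 | 1 | 1
1 | 1 | 0 | 0 | 0 | 0
1 | 1 | 0 | 1 | 0 | 0
1 | 1 | 1 | 0 | 0 | 0
1 | 1 | 1 | 1 | 0 | 0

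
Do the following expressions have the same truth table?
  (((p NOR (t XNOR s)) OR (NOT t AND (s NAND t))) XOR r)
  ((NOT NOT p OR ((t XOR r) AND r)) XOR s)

No. Counterexample: with s=0, t=0, p=0, r=0, Expression 1 = 1 but Expression 2 = 0.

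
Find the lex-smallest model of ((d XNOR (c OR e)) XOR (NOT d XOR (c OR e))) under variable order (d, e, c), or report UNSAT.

UNSATISFIABLE - no assignment makes this expression true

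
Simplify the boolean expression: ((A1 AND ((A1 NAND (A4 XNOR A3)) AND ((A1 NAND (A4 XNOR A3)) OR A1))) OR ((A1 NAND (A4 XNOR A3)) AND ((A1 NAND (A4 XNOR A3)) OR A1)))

By absorption (E OR (E AND v) = E) then absorption (E AND (E OR v) = E):
= (A1 NAND (A4 XNOR A3))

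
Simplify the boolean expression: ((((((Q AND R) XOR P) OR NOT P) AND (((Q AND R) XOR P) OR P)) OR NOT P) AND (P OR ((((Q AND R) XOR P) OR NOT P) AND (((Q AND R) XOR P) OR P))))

By distribution ((E OR v) AND (E OR NOT v) = E) then distribution ((E OR v) AND (E OR NOT v) = E):
= ((Q AND R) XOR P)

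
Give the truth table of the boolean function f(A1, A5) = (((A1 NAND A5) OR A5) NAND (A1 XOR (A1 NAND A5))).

A1 | A5 | Output
----------------
0 | 0 | 0
0 | 1 | 0
1 | 0 | 1
1 | 1 | 0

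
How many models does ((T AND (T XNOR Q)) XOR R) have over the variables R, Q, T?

Satisfying assignments: (0,1,1), (1,0,0), (1,0,1), (1,1,0)
Count: 4 out of 8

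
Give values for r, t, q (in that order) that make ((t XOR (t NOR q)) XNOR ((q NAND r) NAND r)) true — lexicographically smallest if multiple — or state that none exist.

r=0, t=0, q=0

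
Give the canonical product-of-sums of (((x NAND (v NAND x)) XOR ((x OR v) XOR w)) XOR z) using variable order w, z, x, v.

ΠM(1, 3, 4, 6, 8, 10, 13, 15) = (w OR z OR x OR NOT v) AND (w OR z OR NOT x OR NOT v) AND (w OR NOT z OR x OR v) AND (w OR NOT z OR NOT x OR v) AND (NOT w OR z OR x OR v) AND (NOT w OR z OR NOT x OR v) AND (NOT w OR NOT z OR x OR NOT v) AND (NOT w OR NOT z OR NOT x OR NOT v)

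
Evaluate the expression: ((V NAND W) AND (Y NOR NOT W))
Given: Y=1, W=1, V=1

Substituting: ((1 NAND 1) AND (1 NOR NOT 1))
= 0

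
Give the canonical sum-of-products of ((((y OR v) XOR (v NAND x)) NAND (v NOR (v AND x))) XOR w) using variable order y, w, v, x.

Σm(2, 3, 4, 5, 8, 9, 10, 11) = (NOT y AND NOT w AND v AND NOT x) OR (NOT y AND NOT w AND v AND x) OR (NOT y AND w AND NOT v AND NOT x) OR (NOT y AND w AND NOT v AND x) OR (y AND NOT w AND NOT v AND NOT x) OR (y AND NOT w AND NOT v AND x) OR (y AND NOT w AND v AND NOT x) OR (y AND NOT w AND v AND x)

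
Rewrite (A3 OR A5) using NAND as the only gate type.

((A3 NAND A3) NAND (A5 NAND A5))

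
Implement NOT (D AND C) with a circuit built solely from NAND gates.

(((D NAND C) NAND (D NAND C)) NAND ((D NAND C) NAND (D NAND C)))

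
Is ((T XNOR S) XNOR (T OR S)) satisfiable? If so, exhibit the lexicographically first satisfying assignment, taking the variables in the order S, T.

S=1, T=1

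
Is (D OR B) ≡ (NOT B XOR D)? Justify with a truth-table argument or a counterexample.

No. Counterexample: with D=0, B=0, Expression 1 = 0 but Expression 2 = 1.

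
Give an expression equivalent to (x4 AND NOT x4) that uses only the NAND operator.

((x4 NAND (x4 NAND x4)) NAND (x4 NAND (x4 NAND x4)))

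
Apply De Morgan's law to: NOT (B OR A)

NOT B AND NOT A
De Morgan's: NOT(OR of terms) = AND of negations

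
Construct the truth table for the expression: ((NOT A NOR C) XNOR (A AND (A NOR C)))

C | A | Output
--------------
0 | 0 | 1
0 | 1 | 0
1 | 0 | 1
1 | 1 | 1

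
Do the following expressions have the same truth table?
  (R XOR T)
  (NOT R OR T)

No. Counterexample: with T=0, R=0, Expression 1 = 0 but Expression 2 = 1.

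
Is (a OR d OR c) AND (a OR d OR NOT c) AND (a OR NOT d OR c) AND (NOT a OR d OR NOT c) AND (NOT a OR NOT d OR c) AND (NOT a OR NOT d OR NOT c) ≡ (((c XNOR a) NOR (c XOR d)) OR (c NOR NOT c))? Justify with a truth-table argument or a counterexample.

Yes, they are equivalent — the two output columns agree on all 8 assignments:
a | d | c | Expression 1 | Expression 2
---------------------------------------
0 | 0 | 0 | 0 | 0
0 | 0 | 1 | 0 | 0
0 | 1 | 0 | 0 | 0
0 | 1 | 1 | 1 | 1
1 | 0 | 0 | 1 | 1
1 | 0 | 1 | 0 | 0
1 | 1 | 0 | 0 | 0
1 | 1 | 1 | 0 | 0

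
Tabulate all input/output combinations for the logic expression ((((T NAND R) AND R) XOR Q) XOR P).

R | Q | T | P | Output
----------------------
0 | 0 | 0 | 0 | 0
0 | 0 | 0 | 1 | 1
0 | 0 | 1 | 0 | 0
0 | 0 | 1 | 1 | 1
0 | 1 | 0 | 0 | 1
0 | 1 | 0 | 1 | 0
0 | 1 | 1 | 0 | 1
0 | 1 | 1 | 1 | 0
1 | 0 | 0 | 0 | 1
1 | 0 | 0 | 1 | 0
1 | 0 | 1 | 0 | 0
1 | 0 | 1 | 1 | 1
1 | 1 | 0 | 0 | 0
1 | 1 | 0 | 1 | 1
1 | 1 | 1 | 0 | 1
1 | 1 | 1 | 1 | 0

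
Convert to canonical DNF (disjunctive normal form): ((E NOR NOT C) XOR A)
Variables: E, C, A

(NOT E AND NOT C AND A) OR (NOT E AND C AND NOT A) OR (E AND NOT C AND A) OR (E AND C AND A)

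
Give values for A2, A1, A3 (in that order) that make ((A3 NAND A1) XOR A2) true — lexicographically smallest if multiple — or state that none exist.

A2=0, A1=0, A3=0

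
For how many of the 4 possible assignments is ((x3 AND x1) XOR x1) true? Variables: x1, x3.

Satisfying assignments: (1,0)
Count: 1 out of 4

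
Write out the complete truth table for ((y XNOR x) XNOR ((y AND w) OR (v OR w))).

v | w | y | x | Output
----------------------
0 | 0 | 0 | 0 | 0
0 | 0 | 0 | 1 | 1
0 | 0 | 1 | 0 | 1
0 | 0 | 1 | 1 | 0
0 | 1 | 0 | 0 | 1
0 | 1 | 0 | 1 | 0
0 | 1 | 1 | 0 | 0
0 | 1 | 1 | 1 | 1
1 | 0 | 0 | 0 | 1
1 | 0 | 0 | 1 | 0
1 | 0 | 1 | 0 | 0
1 | 0 | 1 | 1 | 1
1 | 1 | 0 | 0 | 1
1 | 1 | 0 | 1 | 0
1 | 1 | 1 | 0 | 0
1 | 1 | 1 | 1 | 1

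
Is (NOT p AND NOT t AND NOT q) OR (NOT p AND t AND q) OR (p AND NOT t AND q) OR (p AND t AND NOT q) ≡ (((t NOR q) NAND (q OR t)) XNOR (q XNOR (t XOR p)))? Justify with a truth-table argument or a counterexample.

Yes, they are equivalent — the two output columns agree on all 8 assignments:
p | t | q | Expression 1 | Expression 2
---------------------------------------
0 | 0 | 0 | 1 | 1
0 | 0 | 1 | 0 | 0
0 | 1 | 0 | 0 | 0
0 | 1 | 1 | 1 | 1
1 | 0 | 0 | 0 | 0
1 | 0 | 1 | 1 | 1
1 | 1 | 0 | 1 | 1
1 | 1 | 1 | 0 | 0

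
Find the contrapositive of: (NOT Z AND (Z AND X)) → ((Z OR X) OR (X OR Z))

Contrapositive: NOT ((Z OR X) OR (X OR Z)) → NOT (NOT Z AND (Z AND X))
Note: A statement and its contrapositive are logically equivalent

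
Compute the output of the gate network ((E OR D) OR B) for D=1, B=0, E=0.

Substituting: ((0 OR 1) OR 0)
= 1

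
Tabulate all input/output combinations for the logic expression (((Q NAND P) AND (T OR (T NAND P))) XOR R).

T | P | R | Q | Output
----------------------
0 | 0 | 0 | 0 | 1
0 | 0 | 0 | 1 | 1
0 | 0 | 1 | 0 | 0
0 | 0 | 1 | 1 | 0
0 | 1 | 0 | 0 | 1
0 | 1 | 0 | 1 | 0
0 | 1 | 1 | 0 | 0
0 | 1 | 1 | 1 | 1
1 | 0 | 0 | 0 | 1
1 | 0 | 0 | 1 | 1
1 | 0 | 1 | 0 | 0
1 | 0 | 1 | 1 | 0
1 | 1 | 0 | 0 | 1
1 | 1 | 0 | 1 | 0
1 | 1 | 1 | 0 | 0
1 | 1 | 1 | 1 | 1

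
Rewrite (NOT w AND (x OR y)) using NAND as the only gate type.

(((w NAND w) NAND ((x NAND x) NAND (y NAND y))) NAND ((w NAND w) NAND ((x NAND x) NAND (y NAND y))))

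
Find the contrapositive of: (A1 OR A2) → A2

Contrapositive: NOT A2 → NOT (A1 OR A2)
Note: A statement and its contrapositive are logically equivalent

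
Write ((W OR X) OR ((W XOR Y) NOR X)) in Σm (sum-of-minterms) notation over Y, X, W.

Σm(0, 1, 2, 3, 5, 6, 7) = (NOT Y AND NOT X AND NOT W) OR (NOT Y AND NOT X AND W) OR (NOT Y AND X AND NOT W) OR (NOT Y AND X AND W) OR (Y AND NOT X AND W) OR (Y AND X AND NOT W) OR (Y AND X AND W)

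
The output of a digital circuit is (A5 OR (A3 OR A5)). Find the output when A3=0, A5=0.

Substituting: (0 OR (0 OR 0))
= 0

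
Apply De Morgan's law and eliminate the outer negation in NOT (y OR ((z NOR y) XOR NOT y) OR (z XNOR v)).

NOT y AND NOT ((z NOR y) XOR NOT y) AND NOT (z XNOR v)
De Morgan's: NOT(OR of terms) = AND of negations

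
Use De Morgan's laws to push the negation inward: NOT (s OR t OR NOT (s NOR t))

NOT s AND NOT t AND (s NOR t)
De Morgan's: NOT(OR of terms) = AND of negations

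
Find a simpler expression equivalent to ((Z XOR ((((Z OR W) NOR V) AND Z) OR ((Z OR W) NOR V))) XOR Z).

By XOR self-cancellation ((E XOR v) XOR v = E) then absorption (E OR (E AND v) = E):
= ((Z OR W) NOR V)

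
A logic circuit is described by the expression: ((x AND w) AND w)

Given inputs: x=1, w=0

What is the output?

Substituting: ((1 AND 0) AND 0)
= 0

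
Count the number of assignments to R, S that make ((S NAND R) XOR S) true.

Satisfying assignments: (0,0), (1,0), (1,1)
Count: 3 out of 4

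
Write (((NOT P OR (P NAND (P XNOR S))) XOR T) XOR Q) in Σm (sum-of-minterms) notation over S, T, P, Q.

Σm(0, 2, 5, 7, 8, 11, 13, 14) = (NOT S AND NOT T AND NOT P AND NOT Q) OR (NOT S AND NOT T AND P AND NOT Q) OR (NOT S AND T AND NOT P AND Q) OR (NOT S AND T AND P AND Q) OR (S AND NOT T AND NOT P AND NOT Q) OR (S AND NOT T AND P AND Q) OR (S AND T AND NOT P AND Q) OR (S AND T AND P AND NOT Q)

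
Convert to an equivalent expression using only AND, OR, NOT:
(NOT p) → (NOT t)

p OR (NOT t)
(Implication elimination: A → B = NOT A OR B)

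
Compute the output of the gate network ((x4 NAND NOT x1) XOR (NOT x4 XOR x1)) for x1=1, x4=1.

Substituting: ((1 NAND NOT 1) XOR (NOT 1 XOR 1))
= 0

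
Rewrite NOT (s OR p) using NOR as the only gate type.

(((s NOR p) NOR (s NOR p)) NOR ((s NOR p) NOR (s NOR p)))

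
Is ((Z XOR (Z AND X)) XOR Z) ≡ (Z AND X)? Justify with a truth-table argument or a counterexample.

Yes, they are equivalent — the two output columns agree on all 4 assignments:
Z | X | Expression 1 | Expression 2
-----------------------------------
0 | 0 | 0 | 0
0 | 1 | 0 | 0
1 | 0 | 0 | 0
1 | 1 | 1 | 1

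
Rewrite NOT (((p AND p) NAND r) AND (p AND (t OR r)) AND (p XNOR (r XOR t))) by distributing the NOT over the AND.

NOT ((p AND p) NAND r) OR NOT (p AND (t OR r)) OR NOT (p XNOR (r XOR t))
De Morgan's: NOT(AND of terms) = OR of negations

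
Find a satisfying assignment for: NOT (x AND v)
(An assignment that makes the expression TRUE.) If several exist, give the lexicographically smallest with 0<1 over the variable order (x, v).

x=0, v=0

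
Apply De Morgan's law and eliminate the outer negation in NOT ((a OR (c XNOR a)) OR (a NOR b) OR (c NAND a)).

NOT (a OR (c XNOR a)) AND NOT (a NOR b) AND NOT (c NAND a)
De Morgan's: NOT(OR of terms) = AND of negations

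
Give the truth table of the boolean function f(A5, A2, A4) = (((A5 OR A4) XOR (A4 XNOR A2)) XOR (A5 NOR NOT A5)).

A5 | A2 | A4 | Output
---------------------
0 | 0 | 0 | 1
0 | 0 | 1 | 1
0 | 1 | 0 | 0
0 | 1 | 1 | 0
1 | 0 | 0 | 0
1 | 0 | 1 | 1
1 | 1 | 0 | 1
1 | 1 | 1 | 0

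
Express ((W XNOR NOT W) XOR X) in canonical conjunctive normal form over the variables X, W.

(X OR W) AND (X OR NOT W)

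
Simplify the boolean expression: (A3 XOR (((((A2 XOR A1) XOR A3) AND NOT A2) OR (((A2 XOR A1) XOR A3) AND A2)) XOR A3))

By XOR self-cancellation ((E XOR v) XOR v = E) then distribution ((E AND v) OR (E AND NOT v) = E):
= ((A2 XOR A1) XOR A3)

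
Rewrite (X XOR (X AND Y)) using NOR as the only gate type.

((((X NOR ((X NOR X) NOR (Y NOR Y))) NOR (X NOR ((X NOR X) NOR (Y NOR Y)))) NOR ((X NOR ((X NOR X) NOR (Y NOR Y))) NOR (X NOR ((X NOR X) NOR (Y NOR Y))))) NOR ((((X NOR X) NOR (((X NOR X) NOR (Y NOR Y)) NOR ((X NOR X) NOR (Y NOR Y)))) NOR ((X NOR X) NOR (((X NOR X) NOR (Y NOR Y)) NOR ((X NOR X) NOR (Y NOR Y))))) NOR (((X NOR X) NOR (((X NOR X) NOR (Y NOR Y)) NOR ((X NOR X) NOR (Y NOR Y)))) NOR ((X NOR X) NOR (((X NOR X) NOR (Y NOR Y)) NOR ((X NOR X) NOR (Y NOR Y)))))))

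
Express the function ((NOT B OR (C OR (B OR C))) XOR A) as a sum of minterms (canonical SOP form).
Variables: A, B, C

Σm(0, 1, 2, 3) = (NOT A AND NOT B AND NOT C) OR (NOT A AND NOT B AND C) OR (NOT A AND B AND NOT C) OR (NOT A AND B AND C)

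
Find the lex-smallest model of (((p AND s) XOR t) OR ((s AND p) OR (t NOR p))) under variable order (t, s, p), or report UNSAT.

t=0, s=0, p=0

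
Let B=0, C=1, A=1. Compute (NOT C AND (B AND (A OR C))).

Substituting: (NOT 1 AND (0 AND (1 OR 1)))
= 0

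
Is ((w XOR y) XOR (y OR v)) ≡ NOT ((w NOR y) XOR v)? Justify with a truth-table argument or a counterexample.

No. Counterexample: with v=0, w=0, y=1, Expression 1 = 0 but Expression 2 = 1.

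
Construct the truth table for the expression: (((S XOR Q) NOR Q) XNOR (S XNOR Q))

Q | S | Output
--------------
0 | 0 | 1
0 | 1 | 1
1 | 0 | 1
1 | 1 | 0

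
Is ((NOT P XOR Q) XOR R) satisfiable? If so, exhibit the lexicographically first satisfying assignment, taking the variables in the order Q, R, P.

Q=0, R=0, P=0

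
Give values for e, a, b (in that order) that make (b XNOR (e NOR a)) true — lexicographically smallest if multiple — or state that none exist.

e=0, a=0, b=1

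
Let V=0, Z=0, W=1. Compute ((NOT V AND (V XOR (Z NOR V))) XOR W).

Substituting: ((NOT 0 AND (0 XOR (0 NOR 0))) XOR 1)
= 0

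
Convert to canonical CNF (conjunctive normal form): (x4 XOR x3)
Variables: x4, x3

(x4 OR x3) AND (NOT x4 OR NOT x3)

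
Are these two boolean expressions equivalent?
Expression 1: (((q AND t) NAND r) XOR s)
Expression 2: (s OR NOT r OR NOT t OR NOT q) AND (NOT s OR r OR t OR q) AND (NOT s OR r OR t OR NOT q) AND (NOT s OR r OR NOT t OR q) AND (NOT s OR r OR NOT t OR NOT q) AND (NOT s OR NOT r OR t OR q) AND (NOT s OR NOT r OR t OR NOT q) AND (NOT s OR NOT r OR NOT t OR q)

Yes, they are equivalent — the two output columns agree on all 16 assignments:
s | r | t | q | Expression 1 | Expression 2
-------------------------------------------
0 | 0 | 0 | 0 | 1 | 1
0 | 0 | 0 | 1 | 1 | 1
0 | 0 | 1 | 0 | 1 | 1
0 | 0 | 1 | 1 | 1 | 1
0 | 1 | 0 | 0 | 1 | 1
0 | 1 | 0 | 1 | 1 | 1
0 | 1 | 1 | 0 | 1 | 1
0 | 1 | 1 | 1 | 0 | 0
1 | 0 | 0 | 0 | 0 | 0
1 | 0 | 0 | 1 | 0 | 0
1 | 0 | 1 | 0 | 0 | 0
1 | 0 | 1 | 1 | 0 | 0
1 | 1 | 0 | 0 | 0 | 0
1 | 1 | 0 | 1 | 0 | 0
1 | 1 | 1 | 0 | 0 | 0
1 | 1 | 1 | 1 | 1 | 1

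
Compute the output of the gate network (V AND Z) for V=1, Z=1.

Substituting: (1 AND 1)
= 1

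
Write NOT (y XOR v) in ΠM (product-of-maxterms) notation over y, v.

ΠM(1, 2) = (y OR NOT v) AND (NOT y OR v)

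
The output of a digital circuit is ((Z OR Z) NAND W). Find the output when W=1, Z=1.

Substituting: ((1 OR 1) NAND 1)
= 0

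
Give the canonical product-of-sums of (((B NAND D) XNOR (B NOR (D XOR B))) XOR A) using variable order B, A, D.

ΠM(1, 2, 4, 7) = (B OR A OR NOT D) AND (B OR NOT A OR D) AND (NOT B OR A OR D) AND (NOT B OR NOT A OR NOT D)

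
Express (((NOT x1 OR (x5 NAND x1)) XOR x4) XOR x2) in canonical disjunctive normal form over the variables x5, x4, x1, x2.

(NOT x5 AND NOT x4 AND NOT x1 AND NOT x2) OR (NOT x5 AND NOT x4 AND x1 AND NOT x2) OR (NOT x5 AND x4 AND NOT x1 AND x2) OR (NOT x5 AND x4 AND x1 AND x2) OR (x5 AND NOT x4 AND NOT x1 AND NOT x2) OR (x5 AND NOT x4 AND x1 AND x2) OR (x5 AND x4 AND NOT x1 AND x2) OR (x5 AND x4 AND x1 AND NOT x2)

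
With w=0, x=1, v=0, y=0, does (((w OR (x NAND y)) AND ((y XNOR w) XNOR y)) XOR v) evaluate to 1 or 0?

Substituting: (((0 OR (1 NAND 0)) AND ((0 XNOR 0) XNOR 0)) XOR 0)
= 0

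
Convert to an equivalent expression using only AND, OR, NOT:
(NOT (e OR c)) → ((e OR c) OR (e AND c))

(e OR c) OR ((e OR c) OR (e AND c))
(Implication elimination: A → B = NOT A OR B)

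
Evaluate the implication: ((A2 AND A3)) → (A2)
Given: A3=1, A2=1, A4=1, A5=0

Antecedent ((A2 AND A3)) = 1; consequent (A2) = 1.
1 → 1 = 1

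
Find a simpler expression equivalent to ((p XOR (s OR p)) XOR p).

By XOR self-cancellation ((E XOR v) XOR v = E):
= (s OR p)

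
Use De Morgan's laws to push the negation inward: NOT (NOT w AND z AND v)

w OR NOT z OR NOT v
De Morgan's: NOT(AND of terms) = OR of negations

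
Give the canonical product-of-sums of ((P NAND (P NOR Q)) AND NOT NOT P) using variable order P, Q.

ΠM(0, 1) = (P OR Q) AND (P OR NOT Q)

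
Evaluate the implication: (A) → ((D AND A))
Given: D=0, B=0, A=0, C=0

Antecedent (A) = 0; consequent ((D AND A)) = 0.
0 → 0 = 1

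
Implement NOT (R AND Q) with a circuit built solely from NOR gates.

(((R NOR R) NOR (Q NOR Q)) NOR ((R NOR R) NOR (Q NOR Q)))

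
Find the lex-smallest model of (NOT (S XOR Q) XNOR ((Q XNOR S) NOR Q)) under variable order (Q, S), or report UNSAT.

Q=1, S=0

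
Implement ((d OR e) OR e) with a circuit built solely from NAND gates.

((((d NAND d) NAND (e NAND e)) NAND ((d NAND d) NAND (e NAND e))) NAND (e NAND e))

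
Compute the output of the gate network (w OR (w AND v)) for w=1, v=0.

Substituting: (1 OR (1 AND 0))
= 1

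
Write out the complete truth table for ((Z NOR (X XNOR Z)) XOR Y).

Y | Z | X | Output
------------------
0 | 0 | 0 | 0
0 | 0 | 1 | 1
0 | 1 | 0 | 0
0 | 1 | 1 | 0
1 | 0 | 0 | 1
1 | 0 | 1 | 0
1 | 1 | 0 | 1
1 | 1 | 1 | 1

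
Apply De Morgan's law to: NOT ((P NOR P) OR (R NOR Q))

NOT (P NOR P) AND NOT (R NOR Q)
De Morgan's: NOT(OR of terms) = AND of negations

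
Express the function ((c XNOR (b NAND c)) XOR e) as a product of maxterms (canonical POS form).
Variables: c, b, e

ΠM(0, 2, 5, 6) = (c OR b OR e) AND (c OR NOT b OR e) AND (NOT c OR b OR NOT e) AND (NOT c OR NOT b OR e)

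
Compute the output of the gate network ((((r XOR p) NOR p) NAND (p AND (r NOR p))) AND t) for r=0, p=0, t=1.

Substituting: ((((0 XOR 0) NOR 0) NAND (0 AND (0 NOR 0))) AND 1)
= 1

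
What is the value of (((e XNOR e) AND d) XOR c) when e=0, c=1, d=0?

Substituting: (((0 XNOR 0) AND 0) XOR 1)
= 1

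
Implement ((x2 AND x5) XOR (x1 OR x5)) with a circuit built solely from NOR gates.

((((((x2 NOR x2) NOR (x5 NOR x5)) NOR ((x1 NOR x5) NOR (x1 NOR x5))) NOR (((x2 NOR x2) NOR (x5 NOR x5)) NOR ((x1 NOR x5) NOR (x1 NOR x5)))) NOR ((((x2 NOR x2) NOR (x5 NOR x5)) NOR ((x1 NOR x5) NOR (x1 NOR x5))) NOR (((x2 NOR x2) NOR (x5 NOR x5)) NOR ((x1 NOR x5) NOR (x1 NOR x5))))) NOR ((((((x2 NOR x2) NOR (x5 NOR x5)) NOR ((x2 NOR x2) NOR (x5 NOR x5))) NOR (((x1 NOR x5) NOR (x1 NOR x5)) NOR ((x1 NOR x5) NOR (x1 NOR x5)))) NOR ((((x2 NOR x2) NOR (x5 NOR x5)) NOR ((x2 NOR x2) NOR (x5 NOR x5))) NOR (((x1 NOR x5) NOR (x1 NOR x5)) NOR ((x1 NOR x5) NOR (x1 NOR x5))))) NOR (((((x2 NOR x2) NOR (x5 NOR x5)) NOR ((x2 NOR x2) NOR (x5 NOR x5))) NOR (((x1 NOR x5) NOR (x1 NOR x5)) NOR ((x1 NOR x5) NOR (x1 NOR x5)))) NOR ((((x2 NOR x2) NOR (x5 NOR x5)) NOR ((x2 NOR x2) NOR (x5 NOR x5))) NOR (((x1 NOR x5) NOR (x1 NOR x5)) NOR ((x1 NOR x5) NOR (x1 NOR x5)))))))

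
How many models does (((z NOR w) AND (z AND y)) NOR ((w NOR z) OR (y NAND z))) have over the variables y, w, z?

Satisfying assignments: (1,0,1), (1,1,1)
Count: 2 out of 8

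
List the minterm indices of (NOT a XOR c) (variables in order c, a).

Σm(0, 3) = (NOT c AND NOT a) OR (c AND a)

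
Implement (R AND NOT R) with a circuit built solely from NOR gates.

((R NOR R) NOR ((R NOR R) NOR (R NOR R)))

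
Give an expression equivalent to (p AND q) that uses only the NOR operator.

((p NOR p) NOR (q NOR q))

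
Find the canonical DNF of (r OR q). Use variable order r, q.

(NOT r AND q) OR (r AND NOT q) OR (r AND q)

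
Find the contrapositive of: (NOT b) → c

Contrapositive: NOT c → b
Note: A statement and its contrapositive are logically equivalent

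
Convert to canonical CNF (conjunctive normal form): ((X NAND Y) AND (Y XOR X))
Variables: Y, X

(Y OR X) AND (NOT Y OR NOT X)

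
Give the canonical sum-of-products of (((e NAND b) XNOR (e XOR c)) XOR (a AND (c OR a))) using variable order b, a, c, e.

Σm(1, 2, 4, 7, 10, 11, 12, 13) = (NOT b AND NOT a AND NOT c AND e) OR (NOT b AND NOT a AND c AND NOT e) OR (NOT b AND a AND NOT c AND NOT e) OR (NOT b AND a AND c AND e) OR (b AND NOT a AND c AND NOT e) OR (b AND NOT a AND c AND e) OR (b AND a AND NOT c AND NOT e) OR (b AND a AND NOT c AND e)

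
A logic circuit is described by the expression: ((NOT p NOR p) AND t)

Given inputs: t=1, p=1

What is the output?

Substituting: ((NOT 1 NOR 1) AND 1)
= 0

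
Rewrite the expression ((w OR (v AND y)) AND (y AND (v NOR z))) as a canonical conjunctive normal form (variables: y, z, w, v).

(y OR z OR w OR v) AND (y OR z OR w OR NOT v) AND (y OR z OR NOT w OR v) AND (y OR z OR NOT w OR NOT v) AND (y OR NOT z OR w OR v) AND (y OR NOT z OR w OR NOT v) AND (y OR NOT z OR NOT w OR v) AND (y OR NOT z OR NOT w OR NOT v) AND (NOT y OR z OR w OR v) AND (NOT y OR z OR w OR NOT v) AND (NOT y OR z OR NOT w OR NOT v) AND (NOT y OR NOT z OR w OR v) AND (NOT y OR NOT z OR w OR NOT v) AND (NOT y OR NOT z OR NOT w OR v) AND (NOT y OR NOT z OR NOT w OR NOT v)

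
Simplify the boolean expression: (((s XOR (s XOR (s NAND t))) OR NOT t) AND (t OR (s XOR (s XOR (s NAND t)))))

By distribution ((E OR v) AND (E OR NOT v) = E) then XOR self-cancellation ((E XOR v) XOR v = E):
= (s NAND t)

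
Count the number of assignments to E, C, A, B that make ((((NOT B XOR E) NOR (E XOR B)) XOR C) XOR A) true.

Satisfying assignments: (0,0,1,0), (0,0,1,1), (0,1,0,0), (0,1,0,1), (1,0,1,0), (1,0,1,1), (1,1,0,0), (1,1,0,1)
Count: 8 out of 16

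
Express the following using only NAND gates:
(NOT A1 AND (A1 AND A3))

(((A1 NAND A1) NAND ((A1 NAND A3) NAND (A1 NAND A3))) NAND ((A1 NAND A1) NAND ((A1 NAND A3) NAND (A1 NAND A3))))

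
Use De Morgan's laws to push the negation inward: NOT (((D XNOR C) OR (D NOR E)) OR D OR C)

NOT ((D XNOR C) OR (D NOR E)) AND NOT D AND NOT C
De Morgan's: NOT(OR of terms) = AND of negations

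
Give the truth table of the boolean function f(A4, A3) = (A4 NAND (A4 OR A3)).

A4 | A3 | Output
----------------
0 | 0 | 1
0 | 1 | 1
1 | 0 | 0
1 | 1 | 0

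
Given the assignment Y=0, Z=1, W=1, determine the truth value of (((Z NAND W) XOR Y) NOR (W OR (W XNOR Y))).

Substituting: (((1 NAND 1) XOR 0) NOR (1 OR (1 XNOR 0)))
= 0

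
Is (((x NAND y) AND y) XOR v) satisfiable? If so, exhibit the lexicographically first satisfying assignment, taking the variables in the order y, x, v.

y=0, x=0, v=1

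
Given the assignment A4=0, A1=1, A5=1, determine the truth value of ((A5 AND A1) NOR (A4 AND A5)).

Substituting: ((1 AND 1) NOR (0 AND 1))
= 0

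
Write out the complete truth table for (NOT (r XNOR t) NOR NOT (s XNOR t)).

s | r | t | Output
------------------
0 | 0 | 0 | 1
0 | 0 | 1 | 0
0 | 1 | 0 | 0
0 | 1 | 1 | 0
1 | 0 | 0 | 0
1 | 0 | 1 | 0
1 | 1 | 0 | 0
1 | 1 | 1 | 1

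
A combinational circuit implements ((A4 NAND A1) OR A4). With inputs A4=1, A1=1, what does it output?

Substituting: ((1 NAND 1) OR 1)
= 1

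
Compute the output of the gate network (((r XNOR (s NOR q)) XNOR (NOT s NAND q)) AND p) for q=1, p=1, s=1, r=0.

Substituting: (((0 XNOR (1 NOR 1)) XNOR (NOT 1 NAND 1)) AND 1)
= 1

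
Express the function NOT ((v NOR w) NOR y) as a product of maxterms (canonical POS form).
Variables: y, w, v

ΠM(1, 2, 3) = (y OR w OR NOT v) AND (y OR NOT w OR v) AND (y OR NOT w OR NOT v)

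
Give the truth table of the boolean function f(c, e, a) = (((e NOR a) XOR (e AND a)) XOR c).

c | e | a | Output
------------------
0 | 0 | 0 | 1
0 | 0 | 1 | 0
0 | 1 | 0 | 0
0 | 1 | 1 | 1
1 | 0 | 0 | 0
1 | 0 | 1 | 1
1 | 1 | 0 | 1
1 | 1 | 1 | 0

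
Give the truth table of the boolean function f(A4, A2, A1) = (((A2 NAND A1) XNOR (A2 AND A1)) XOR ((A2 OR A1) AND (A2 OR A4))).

A4 | A2 | A1 | Output
---------------------
0 | 0 | 0 | 0
0 | 0 | 1 | 0
0 | 1 | 0 | 1
0 | 1 | 1 | 1
1 | 0 | 0 | 0
1 | 0 | 1 | 1
1 | 1 | 0 | 1
1 | 1 | 1 | 1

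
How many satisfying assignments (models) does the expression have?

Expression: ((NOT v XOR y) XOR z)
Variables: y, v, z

Satisfying assignments: (0,0,0), (0,1,1), (1,0,1), (1,1,0)
Count: 4 out of 8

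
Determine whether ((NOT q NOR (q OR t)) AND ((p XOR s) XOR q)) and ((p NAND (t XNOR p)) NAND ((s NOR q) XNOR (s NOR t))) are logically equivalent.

No. Counterexample: with t=0, s=0, q=1, p=0, Expression 1 = 0 but Expression 2 = 1.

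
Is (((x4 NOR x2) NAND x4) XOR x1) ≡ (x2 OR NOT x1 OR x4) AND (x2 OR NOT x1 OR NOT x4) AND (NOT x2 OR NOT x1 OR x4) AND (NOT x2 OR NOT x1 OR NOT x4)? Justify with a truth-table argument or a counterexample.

Yes, they are equivalent — the two output columns agree on all 8 assignments:
x2 | x1 | x4 | Expression 1 | Expression 2
------------------------------------------
0 | 0 | 0 | 1 | 1
0 | 0 | 1 | 1 | 1
0 | 1 | 0 | 0 | 0
0 | 1 | 1 | 0 | 0
1 | 0 | 0 | 1 | 1
1 | 0 | 1 | 1 | 1
1 | 1 | 0 | 0 | 0
1 | 1 | 1 | 0 | 0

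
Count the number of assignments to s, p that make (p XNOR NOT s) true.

Satisfying assignments: (0,1), (1,0)
Count: 2 out of 4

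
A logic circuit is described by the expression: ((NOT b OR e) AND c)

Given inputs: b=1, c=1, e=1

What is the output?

Substituting: ((NOT 1 OR 1) AND 1)
= 1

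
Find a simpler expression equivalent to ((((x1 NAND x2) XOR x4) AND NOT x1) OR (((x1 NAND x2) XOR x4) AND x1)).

By distribution ((E AND v) OR (E AND NOT v) = E):
= ((x1 NAND x2) XOR x4)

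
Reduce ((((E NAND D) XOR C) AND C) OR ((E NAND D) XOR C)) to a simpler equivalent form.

By absorption (E OR (E AND v) = E):
= ((E NAND D) XOR C)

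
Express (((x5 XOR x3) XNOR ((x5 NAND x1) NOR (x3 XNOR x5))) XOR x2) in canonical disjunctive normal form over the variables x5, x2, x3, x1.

(NOT x5 AND NOT x2 AND NOT x3 AND NOT x1) OR (NOT x5 AND NOT x2 AND NOT x3 AND x1) OR (NOT x5 AND x2 AND x3 AND NOT x1) OR (NOT x5 AND x2 AND x3 AND x1) OR (x5 AND NOT x2 AND NOT x3 AND x1) OR (x5 AND NOT x2 AND x3 AND NOT x1) OR (x5 AND NOT x2 AND x3 AND x1) OR (x5 AND x2 AND NOT x3 AND NOT x1)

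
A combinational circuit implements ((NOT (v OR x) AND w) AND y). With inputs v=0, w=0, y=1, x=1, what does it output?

Substituting: ((NOT (0 OR 1) AND 0) AND 1)
= 0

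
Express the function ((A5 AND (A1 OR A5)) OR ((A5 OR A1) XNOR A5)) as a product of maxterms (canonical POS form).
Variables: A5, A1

ΠM(1) = (A5 OR NOT A1)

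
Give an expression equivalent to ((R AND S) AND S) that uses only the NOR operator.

((((R NOR R) NOR (S NOR S)) NOR ((R NOR R) NOR (S NOR S))) NOR (S NOR S))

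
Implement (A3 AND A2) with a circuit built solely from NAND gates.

((A3 NAND A2) NAND (A3 NAND A2))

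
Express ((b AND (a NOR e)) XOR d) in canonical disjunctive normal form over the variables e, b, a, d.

(NOT e AND NOT b AND NOT a AND d) OR (NOT e AND NOT b AND a AND d) OR (NOT e AND b AND NOT a AND NOT d) OR (NOT e AND b AND a AND d) OR (e AND NOT b AND NOT a AND d) OR (e AND NOT b AND a AND d) OR (e AND b AND NOT a AND d) OR (e AND b AND a AND d)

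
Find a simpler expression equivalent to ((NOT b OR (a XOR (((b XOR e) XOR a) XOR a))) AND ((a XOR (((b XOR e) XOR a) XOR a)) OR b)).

By distribution ((E OR v) AND (E OR NOT v) = E) then XOR self-cancellation ((E XOR v) XOR v = E):
= ((b XOR e) XOR a)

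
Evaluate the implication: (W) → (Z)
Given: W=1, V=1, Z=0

Antecedent (W) = 1; consequent (Z) = 0.
1 → 0 = 0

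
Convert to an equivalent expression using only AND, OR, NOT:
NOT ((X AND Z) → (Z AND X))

(X AND Z) AND NOT (Z AND X)
(Negated implication: NOT(A → B) = A AND NOT B)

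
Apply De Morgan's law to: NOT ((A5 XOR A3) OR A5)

NOT (A5 XOR A3) AND NOT A5
De Morgan's: NOT(OR of terms) = AND of negations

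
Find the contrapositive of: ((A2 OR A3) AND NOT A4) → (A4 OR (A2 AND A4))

Contrapositive: NOT (A4 OR (A2 AND A4)) → NOT ((A2 OR A3) AND NOT A4)
Note: A statement and its contrapositive are logically equivalent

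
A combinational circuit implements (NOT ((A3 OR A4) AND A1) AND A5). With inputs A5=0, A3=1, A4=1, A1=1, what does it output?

Substituting: (NOT ((1 OR 1) AND 1) AND 0)
= 0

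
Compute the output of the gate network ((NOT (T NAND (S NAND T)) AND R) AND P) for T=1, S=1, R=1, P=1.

Substituting: ((NOT (1 NAND (1 NAND 1)) AND 1) AND 1)
= 0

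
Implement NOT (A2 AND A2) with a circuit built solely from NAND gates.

(((A2 NAND A2) NAND (A2 NAND A2)) NAND ((A2 NAND A2) NAND (A2 NAND A2)))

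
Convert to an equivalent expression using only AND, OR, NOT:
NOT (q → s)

q AND NOT s
(Negated implication: NOT(A → B) = A AND NOT B)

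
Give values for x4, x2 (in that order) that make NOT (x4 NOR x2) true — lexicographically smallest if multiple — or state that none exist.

x4=0, x2=1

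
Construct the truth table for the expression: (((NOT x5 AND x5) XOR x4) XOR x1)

x5 | x4 | x1 | Output
---------------------
0 | 0 | 0 | 0
0 | 0 | 1 | 1
0 | 1 | 0 | 1
0 | 1 | 1 | 0
1 | 0 | 0 | 0
1 | 0 | 1 | 1
1 | 1 | 0 | 1
1 | 1 | 1 | 0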